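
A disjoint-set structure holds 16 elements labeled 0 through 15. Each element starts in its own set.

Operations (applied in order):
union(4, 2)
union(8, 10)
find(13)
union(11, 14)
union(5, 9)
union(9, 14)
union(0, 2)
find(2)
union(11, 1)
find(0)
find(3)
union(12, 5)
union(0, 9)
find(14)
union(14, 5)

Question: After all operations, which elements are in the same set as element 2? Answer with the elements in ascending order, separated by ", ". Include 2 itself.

Step 1: union(4, 2) -> merged; set of 4 now {2, 4}
Step 2: union(8, 10) -> merged; set of 8 now {8, 10}
Step 3: find(13) -> no change; set of 13 is {13}
Step 4: union(11, 14) -> merged; set of 11 now {11, 14}
Step 5: union(5, 9) -> merged; set of 5 now {5, 9}
Step 6: union(9, 14) -> merged; set of 9 now {5, 9, 11, 14}
Step 7: union(0, 2) -> merged; set of 0 now {0, 2, 4}
Step 8: find(2) -> no change; set of 2 is {0, 2, 4}
Step 9: union(11, 1) -> merged; set of 11 now {1, 5, 9, 11, 14}
Step 10: find(0) -> no change; set of 0 is {0, 2, 4}
Step 11: find(3) -> no change; set of 3 is {3}
Step 12: union(12, 5) -> merged; set of 12 now {1, 5, 9, 11, 12, 14}
Step 13: union(0, 9) -> merged; set of 0 now {0, 1, 2, 4, 5, 9, 11, 12, 14}
Step 14: find(14) -> no change; set of 14 is {0, 1, 2, 4, 5, 9, 11, 12, 14}
Step 15: union(14, 5) -> already same set; set of 14 now {0, 1, 2, 4, 5, 9, 11, 12, 14}
Component of 2: {0, 1, 2, 4, 5, 9, 11, 12, 14}

Answer: 0, 1, 2, 4, 5, 9, 11, 12, 14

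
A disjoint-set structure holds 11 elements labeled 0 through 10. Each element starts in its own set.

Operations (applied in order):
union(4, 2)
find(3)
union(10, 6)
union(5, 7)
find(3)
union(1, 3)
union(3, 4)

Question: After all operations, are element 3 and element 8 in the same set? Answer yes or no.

Step 1: union(4, 2) -> merged; set of 4 now {2, 4}
Step 2: find(3) -> no change; set of 3 is {3}
Step 3: union(10, 6) -> merged; set of 10 now {6, 10}
Step 4: union(5, 7) -> merged; set of 5 now {5, 7}
Step 5: find(3) -> no change; set of 3 is {3}
Step 6: union(1, 3) -> merged; set of 1 now {1, 3}
Step 7: union(3, 4) -> merged; set of 3 now {1, 2, 3, 4}
Set of 3: {1, 2, 3, 4}; 8 is not a member.

Answer: no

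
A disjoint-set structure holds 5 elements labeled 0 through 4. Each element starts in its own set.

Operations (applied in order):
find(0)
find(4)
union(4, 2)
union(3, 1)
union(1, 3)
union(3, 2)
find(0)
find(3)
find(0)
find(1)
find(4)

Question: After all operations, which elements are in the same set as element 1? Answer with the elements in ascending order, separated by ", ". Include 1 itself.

Step 1: find(0) -> no change; set of 0 is {0}
Step 2: find(4) -> no change; set of 4 is {4}
Step 3: union(4, 2) -> merged; set of 4 now {2, 4}
Step 4: union(3, 1) -> merged; set of 3 now {1, 3}
Step 5: union(1, 3) -> already same set; set of 1 now {1, 3}
Step 6: union(3, 2) -> merged; set of 3 now {1, 2, 3, 4}
Step 7: find(0) -> no change; set of 0 is {0}
Step 8: find(3) -> no change; set of 3 is {1, 2, 3, 4}
Step 9: find(0) -> no change; set of 0 is {0}
Step 10: find(1) -> no change; set of 1 is {1, 2, 3, 4}
Step 11: find(4) -> no change; set of 4 is {1, 2, 3, 4}
Component of 1: {1, 2, 3, 4}

Answer: 1, 2, 3, 4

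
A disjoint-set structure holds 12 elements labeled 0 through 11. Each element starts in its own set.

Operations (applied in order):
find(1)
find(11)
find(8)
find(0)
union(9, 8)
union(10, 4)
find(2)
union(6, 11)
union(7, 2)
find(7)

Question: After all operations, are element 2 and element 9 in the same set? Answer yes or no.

Answer: no

Derivation:
Step 1: find(1) -> no change; set of 1 is {1}
Step 2: find(11) -> no change; set of 11 is {11}
Step 3: find(8) -> no change; set of 8 is {8}
Step 4: find(0) -> no change; set of 0 is {0}
Step 5: union(9, 8) -> merged; set of 9 now {8, 9}
Step 6: union(10, 4) -> merged; set of 10 now {4, 10}
Step 7: find(2) -> no change; set of 2 is {2}
Step 8: union(6, 11) -> merged; set of 6 now {6, 11}
Step 9: union(7, 2) -> merged; set of 7 now {2, 7}
Step 10: find(7) -> no change; set of 7 is {2, 7}
Set of 2: {2, 7}; 9 is not a member.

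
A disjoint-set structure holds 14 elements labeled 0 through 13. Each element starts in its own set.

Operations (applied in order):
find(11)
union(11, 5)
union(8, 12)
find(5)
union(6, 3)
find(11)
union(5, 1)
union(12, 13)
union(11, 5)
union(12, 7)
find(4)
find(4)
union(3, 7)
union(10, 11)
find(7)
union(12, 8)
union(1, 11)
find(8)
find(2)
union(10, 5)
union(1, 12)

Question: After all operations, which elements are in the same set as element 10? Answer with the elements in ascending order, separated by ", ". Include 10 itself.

Answer: 1, 3, 5, 6, 7, 8, 10, 11, 12, 13

Derivation:
Step 1: find(11) -> no change; set of 11 is {11}
Step 2: union(11, 5) -> merged; set of 11 now {5, 11}
Step 3: union(8, 12) -> merged; set of 8 now {8, 12}
Step 4: find(5) -> no change; set of 5 is {5, 11}
Step 5: union(6, 3) -> merged; set of 6 now {3, 6}
Step 6: find(11) -> no change; set of 11 is {5, 11}
Step 7: union(5, 1) -> merged; set of 5 now {1, 5, 11}
Step 8: union(12, 13) -> merged; set of 12 now {8, 12, 13}
Step 9: union(11, 5) -> already same set; set of 11 now {1, 5, 11}
Step 10: union(12, 7) -> merged; set of 12 now {7, 8, 12, 13}
Step 11: find(4) -> no change; set of 4 is {4}
Step 12: find(4) -> no change; set of 4 is {4}
Step 13: union(3, 7) -> merged; set of 3 now {3, 6, 7, 8, 12, 13}
Step 14: union(10, 11) -> merged; set of 10 now {1, 5, 10, 11}
Step 15: find(7) -> no change; set of 7 is {3, 6, 7, 8, 12, 13}
Step 16: union(12, 8) -> already same set; set of 12 now {3, 6, 7, 8, 12, 13}
Step 17: union(1, 11) -> already same set; set of 1 now {1, 5, 10, 11}
Step 18: find(8) -> no change; set of 8 is {3, 6, 7, 8, 12, 13}
Step 19: find(2) -> no change; set of 2 is {2}
Step 20: union(10, 5) -> already same set; set of 10 now {1, 5, 10, 11}
Step 21: union(1, 12) -> merged; set of 1 now {1, 3, 5, 6, 7, 8, 10, 11, 12, 13}
Component of 10: {1, 3, 5, 6, 7, 8, 10, 11, 12, 13}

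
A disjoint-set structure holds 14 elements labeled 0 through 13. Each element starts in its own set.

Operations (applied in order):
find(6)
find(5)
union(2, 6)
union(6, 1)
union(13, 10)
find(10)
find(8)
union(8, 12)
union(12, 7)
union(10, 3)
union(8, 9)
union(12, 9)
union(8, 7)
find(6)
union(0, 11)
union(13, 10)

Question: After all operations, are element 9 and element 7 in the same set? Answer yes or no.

Answer: yes

Derivation:
Step 1: find(6) -> no change; set of 6 is {6}
Step 2: find(5) -> no change; set of 5 is {5}
Step 3: union(2, 6) -> merged; set of 2 now {2, 6}
Step 4: union(6, 1) -> merged; set of 6 now {1, 2, 6}
Step 5: union(13, 10) -> merged; set of 13 now {10, 13}
Step 6: find(10) -> no change; set of 10 is {10, 13}
Step 7: find(8) -> no change; set of 8 is {8}
Step 8: union(8, 12) -> merged; set of 8 now {8, 12}
Step 9: union(12, 7) -> merged; set of 12 now {7, 8, 12}
Step 10: union(10, 3) -> merged; set of 10 now {3, 10, 13}
Step 11: union(8, 9) -> merged; set of 8 now {7, 8, 9, 12}
Step 12: union(12, 9) -> already same set; set of 12 now {7, 8, 9, 12}
Step 13: union(8, 7) -> already same set; set of 8 now {7, 8, 9, 12}
Step 14: find(6) -> no change; set of 6 is {1, 2, 6}
Step 15: union(0, 11) -> merged; set of 0 now {0, 11}
Step 16: union(13, 10) -> already same set; set of 13 now {3, 10, 13}
Set of 9: {7, 8, 9, 12}; 7 is a member.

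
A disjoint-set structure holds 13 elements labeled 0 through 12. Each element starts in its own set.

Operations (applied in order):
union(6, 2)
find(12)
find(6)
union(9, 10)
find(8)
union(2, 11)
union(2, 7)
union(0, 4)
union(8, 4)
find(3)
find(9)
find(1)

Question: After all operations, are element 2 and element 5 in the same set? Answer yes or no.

Step 1: union(6, 2) -> merged; set of 6 now {2, 6}
Step 2: find(12) -> no change; set of 12 is {12}
Step 3: find(6) -> no change; set of 6 is {2, 6}
Step 4: union(9, 10) -> merged; set of 9 now {9, 10}
Step 5: find(8) -> no change; set of 8 is {8}
Step 6: union(2, 11) -> merged; set of 2 now {2, 6, 11}
Step 7: union(2, 7) -> merged; set of 2 now {2, 6, 7, 11}
Step 8: union(0, 4) -> merged; set of 0 now {0, 4}
Step 9: union(8, 4) -> merged; set of 8 now {0, 4, 8}
Step 10: find(3) -> no change; set of 3 is {3}
Step 11: find(9) -> no change; set of 9 is {9, 10}
Step 12: find(1) -> no change; set of 1 is {1}
Set of 2: {2, 6, 7, 11}; 5 is not a member.

Answer: no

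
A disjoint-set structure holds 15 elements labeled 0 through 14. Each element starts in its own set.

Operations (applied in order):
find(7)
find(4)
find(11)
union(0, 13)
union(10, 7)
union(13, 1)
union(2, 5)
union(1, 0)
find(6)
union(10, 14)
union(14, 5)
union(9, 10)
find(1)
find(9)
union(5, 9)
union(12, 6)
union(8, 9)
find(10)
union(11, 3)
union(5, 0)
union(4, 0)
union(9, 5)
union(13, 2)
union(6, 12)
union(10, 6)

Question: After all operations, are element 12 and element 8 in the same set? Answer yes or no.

Answer: yes

Derivation:
Step 1: find(7) -> no change; set of 7 is {7}
Step 2: find(4) -> no change; set of 4 is {4}
Step 3: find(11) -> no change; set of 11 is {11}
Step 4: union(0, 13) -> merged; set of 0 now {0, 13}
Step 5: union(10, 7) -> merged; set of 10 now {7, 10}
Step 6: union(13, 1) -> merged; set of 13 now {0, 1, 13}
Step 7: union(2, 5) -> merged; set of 2 now {2, 5}
Step 8: union(1, 0) -> already same set; set of 1 now {0, 1, 13}
Step 9: find(6) -> no change; set of 6 is {6}
Step 10: union(10, 14) -> merged; set of 10 now {7, 10, 14}
Step 11: union(14, 5) -> merged; set of 14 now {2, 5, 7, 10, 14}
Step 12: union(9, 10) -> merged; set of 9 now {2, 5, 7, 9, 10, 14}
Step 13: find(1) -> no change; set of 1 is {0, 1, 13}
Step 14: find(9) -> no change; set of 9 is {2, 5, 7, 9, 10, 14}
Step 15: union(5, 9) -> already same set; set of 5 now {2, 5, 7, 9, 10, 14}
Step 16: union(12, 6) -> merged; set of 12 now {6, 12}
Step 17: union(8, 9) -> merged; set of 8 now {2, 5, 7, 8, 9, 10, 14}
Step 18: find(10) -> no change; set of 10 is {2, 5, 7, 8, 9, 10, 14}
Step 19: union(11, 3) -> merged; set of 11 now {3, 11}
Step 20: union(5, 0) -> merged; set of 5 now {0, 1, 2, 5, 7, 8, 9, 10, 13, 14}
Step 21: union(4, 0) -> merged; set of 4 now {0, 1, 2, 4, 5, 7, 8, 9, 10, 13, 14}
Step 22: union(9, 5) -> already same set; set of 9 now {0, 1, 2, 4, 5, 7, 8, 9, 10, 13, 14}
Step 23: union(13, 2) -> already same set; set of 13 now {0, 1, 2, 4, 5, 7, 8, 9, 10, 13, 14}
Step 24: union(6, 12) -> already same set; set of 6 now {6, 12}
Step 25: union(10, 6) -> merged; set of 10 now {0, 1, 2, 4, 5, 6, 7, 8, 9, 10, 12, 13, 14}
Set of 12: {0, 1, 2, 4, 5, 6, 7, 8, 9, 10, 12, 13, 14}; 8 is a member.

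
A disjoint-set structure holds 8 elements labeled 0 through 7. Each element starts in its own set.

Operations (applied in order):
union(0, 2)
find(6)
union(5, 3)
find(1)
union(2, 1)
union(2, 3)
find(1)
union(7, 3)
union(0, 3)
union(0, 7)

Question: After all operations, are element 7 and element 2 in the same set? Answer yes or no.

Step 1: union(0, 2) -> merged; set of 0 now {0, 2}
Step 2: find(6) -> no change; set of 6 is {6}
Step 3: union(5, 3) -> merged; set of 5 now {3, 5}
Step 4: find(1) -> no change; set of 1 is {1}
Step 5: union(2, 1) -> merged; set of 2 now {0, 1, 2}
Step 6: union(2, 3) -> merged; set of 2 now {0, 1, 2, 3, 5}
Step 7: find(1) -> no change; set of 1 is {0, 1, 2, 3, 5}
Step 8: union(7, 3) -> merged; set of 7 now {0, 1, 2, 3, 5, 7}
Step 9: union(0, 3) -> already same set; set of 0 now {0, 1, 2, 3, 5, 7}
Step 10: union(0, 7) -> already same set; set of 0 now {0, 1, 2, 3, 5, 7}
Set of 7: {0, 1, 2, 3, 5, 7}; 2 is a member.

Answer: yes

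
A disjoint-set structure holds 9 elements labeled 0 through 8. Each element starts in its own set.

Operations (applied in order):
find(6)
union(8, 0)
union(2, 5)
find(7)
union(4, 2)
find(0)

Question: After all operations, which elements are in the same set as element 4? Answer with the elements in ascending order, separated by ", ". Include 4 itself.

Answer: 2, 4, 5

Derivation:
Step 1: find(6) -> no change; set of 6 is {6}
Step 2: union(8, 0) -> merged; set of 8 now {0, 8}
Step 3: union(2, 5) -> merged; set of 2 now {2, 5}
Step 4: find(7) -> no change; set of 7 is {7}
Step 5: union(4, 2) -> merged; set of 4 now {2, 4, 5}
Step 6: find(0) -> no change; set of 0 is {0, 8}
Component of 4: {2, 4, 5}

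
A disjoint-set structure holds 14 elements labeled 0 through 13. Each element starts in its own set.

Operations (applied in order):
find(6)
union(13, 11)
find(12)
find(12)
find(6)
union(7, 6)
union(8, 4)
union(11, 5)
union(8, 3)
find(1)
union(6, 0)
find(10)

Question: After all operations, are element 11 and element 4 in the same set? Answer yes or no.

Answer: no

Derivation:
Step 1: find(6) -> no change; set of 6 is {6}
Step 2: union(13, 11) -> merged; set of 13 now {11, 13}
Step 3: find(12) -> no change; set of 12 is {12}
Step 4: find(12) -> no change; set of 12 is {12}
Step 5: find(6) -> no change; set of 6 is {6}
Step 6: union(7, 6) -> merged; set of 7 now {6, 7}
Step 7: union(8, 4) -> merged; set of 8 now {4, 8}
Step 8: union(11, 5) -> merged; set of 11 now {5, 11, 13}
Step 9: union(8, 3) -> merged; set of 8 now {3, 4, 8}
Step 10: find(1) -> no change; set of 1 is {1}
Step 11: union(6, 0) -> merged; set of 6 now {0, 6, 7}
Step 12: find(10) -> no change; set of 10 is {10}
Set of 11: {5, 11, 13}; 4 is not a member.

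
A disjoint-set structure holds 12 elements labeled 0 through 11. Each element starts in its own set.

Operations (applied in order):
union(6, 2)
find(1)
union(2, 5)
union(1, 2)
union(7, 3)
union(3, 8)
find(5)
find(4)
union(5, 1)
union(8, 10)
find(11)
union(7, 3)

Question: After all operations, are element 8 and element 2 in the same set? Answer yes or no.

Answer: no

Derivation:
Step 1: union(6, 2) -> merged; set of 6 now {2, 6}
Step 2: find(1) -> no change; set of 1 is {1}
Step 3: union(2, 5) -> merged; set of 2 now {2, 5, 6}
Step 4: union(1, 2) -> merged; set of 1 now {1, 2, 5, 6}
Step 5: union(7, 3) -> merged; set of 7 now {3, 7}
Step 6: union(3, 8) -> merged; set of 3 now {3, 7, 8}
Step 7: find(5) -> no change; set of 5 is {1, 2, 5, 6}
Step 8: find(4) -> no change; set of 4 is {4}
Step 9: union(5, 1) -> already same set; set of 5 now {1, 2, 5, 6}
Step 10: union(8, 10) -> merged; set of 8 now {3, 7, 8, 10}
Step 11: find(11) -> no change; set of 11 is {11}
Step 12: union(7, 3) -> already same set; set of 7 now {3, 7, 8, 10}
Set of 8: {3, 7, 8, 10}; 2 is not a member.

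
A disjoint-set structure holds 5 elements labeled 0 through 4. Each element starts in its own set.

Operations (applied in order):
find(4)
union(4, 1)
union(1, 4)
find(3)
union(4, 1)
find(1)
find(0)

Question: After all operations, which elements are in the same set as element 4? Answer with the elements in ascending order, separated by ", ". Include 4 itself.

Step 1: find(4) -> no change; set of 4 is {4}
Step 2: union(4, 1) -> merged; set of 4 now {1, 4}
Step 3: union(1, 4) -> already same set; set of 1 now {1, 4}
Step 4: find(3) -> no change; set of 3 is {3}
Step 5: union(4, 1) -> already same set; set of 4 now {1, 4}
Step 6: find(1) -> no change; set of 1 is {1, 4}
Step 7: find(0) -> no change; set of 0 is {0}
Component of 4: {1, 4}

Answer: 1, 4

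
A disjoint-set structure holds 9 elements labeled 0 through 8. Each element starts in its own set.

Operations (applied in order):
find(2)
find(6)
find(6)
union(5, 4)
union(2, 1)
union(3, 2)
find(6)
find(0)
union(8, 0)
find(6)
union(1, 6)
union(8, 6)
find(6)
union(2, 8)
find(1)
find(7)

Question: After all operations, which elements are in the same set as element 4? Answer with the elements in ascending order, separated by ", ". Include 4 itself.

Step 1: find(2) -> no change; set of 2 is {2}
Step 2: find(6) -> no change; set of 6 is {6}
Step 3: find(6) -> no change; set of 6 is {6}
Step 4: union(5, 4) -> merged; set of 5 now {4, 5}
Step 5: union(2, 1) -> merged; set of 2 now {1, 2}
Step 6: union(3, 2) -> merged; set of 3 now {1, 2, 3}
Step 7: find(6) -> no change; set of 6 is {6}
Step 8: find(0) -> no change; set of 0 is {0}
Step 9: union(8, 0) -> merged; set of 8 now {0, 8}
Step 10: find(6) -> no change; set of 6 is {6}
Step 11: union(1, 6) -> merged; set of 1 now {1, 2, 3, 6}
Step 12: union(8, 6) -> merged; set of 8 now {0, 1, 2, 3, 6, 8}
Step 13: find(6) -> no change; set of 6 is {0, 1, 2, 3, 6, 8}
Step 14: union(2, 8) -> already same set; set of 2 now {0, 1, 2, 3, 6, 8}
Step 15: find(1) -> no change; set of 1 is {0, 1, 2, 3, 6, 8}
Step 16: find(7) -> no change; set of 7 is {7}
Component of 4: {4, 5}

Answer: 4, 5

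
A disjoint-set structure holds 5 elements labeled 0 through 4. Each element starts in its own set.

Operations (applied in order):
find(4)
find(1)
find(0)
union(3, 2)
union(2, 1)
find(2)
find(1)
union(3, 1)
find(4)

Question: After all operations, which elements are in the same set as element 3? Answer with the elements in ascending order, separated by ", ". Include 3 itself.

Answer: 1, 2, 3

Derivation:
Step 1: find(4) -> no change; set of 4 is {4}
Step 2: find(1) -> no change; set of 1 is {1}
Step 3: find(0) -> no change; set of 0 is {0}
Step 4: union(3, 2) -> merged; set of 3 now {2, 3}
Step 5: union(2, 1) -> merged; set of 2 now {1, 2, 3}
Step 6: find(2) -> no change; set of 2 is {1, 2, 3}
Step 7: find(1) -> no change; set of 1 is {1, 2, 3}
Step 8: union(3, 1) -> already same set; set of 3 now {1, 2, 3}
Step 9: find(4) -> no change; set of 4 is {4}
Component of 3: {1, 2, 3}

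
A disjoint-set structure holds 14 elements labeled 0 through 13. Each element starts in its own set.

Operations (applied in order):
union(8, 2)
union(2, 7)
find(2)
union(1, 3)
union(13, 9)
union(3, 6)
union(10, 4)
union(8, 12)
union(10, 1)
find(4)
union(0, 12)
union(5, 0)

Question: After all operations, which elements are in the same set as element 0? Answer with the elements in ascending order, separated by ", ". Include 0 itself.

Answer: 0, 2, 5, 7, 8, 12

Derivation:
Step 1: union(8, 2) -> merged; set of 8 now {2, 8}
Step 2: union(2, 7) -> merged; set of 2 now {2, 7, 8}
Step 3: find(2) -> no change; set of 2 is {2, 7, 8}
Step 4: union(1, 3) -> merged; set of 1 now {1, 3}
Step 5: union(13, 9) -> merged; set of 13 now {9, 13}
Step 6: union(3, 6) -> merged; set of 3 now {1, 3, 6}
Step 7: union(10, 4) -> merged; set of 10 now {4, 10}
Step 8: union(8, 12) -> merged; set of 8 now {2, 7, 8, 12}
Step 9: union(10, 1) -> merged; set of 10 now {1, 3, 4, 6, 10}
Step 10: find(4) -> no change; set of 4 is {1, 3, 4, 6, 10}
Step 11: union(0, 12) -> merged; set of 0 now {0, 2, 7, 8, 12}
Step 12: union(5, 0) -> merged; set of 5 now {0, 2, 5, 7, 8, 12}
Component of 0: {0, 2, 5, 7, 8, 12}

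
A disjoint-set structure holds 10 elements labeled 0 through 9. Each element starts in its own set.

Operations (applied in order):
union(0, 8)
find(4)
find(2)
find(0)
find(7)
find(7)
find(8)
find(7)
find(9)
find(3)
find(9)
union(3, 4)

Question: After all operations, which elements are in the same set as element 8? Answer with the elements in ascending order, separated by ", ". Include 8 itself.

Answer: 0, 8

Derivation:
Step 1: union(0, 8) -> merged; set of 0 now {0, 8}
Step 2: find(4) -> no change; set of 4 is {4}
Step 3: find(2) -> no change; set of 2 is {2}
Step 4: find(0) -> no change; set of 0 is {0, 8}
Step 5: find(7) -> no change; set of 7 is {7}
Step 6: find(7) -> no change; set of 7 is {7}
Step 7: find(8) -> no change; set of 8 is {0, 8}
Step 8: find(7) -> no change; set of 7 is {7}
Step 9: find(9) -> no change; set of 9 is {9}
Step 10: find(3) -> no change; set of 3 is {3}
Step 11: find(9) -> no change; set of 9 is {9}
Step 12: union(3, 4) -> merged; set of 3 now {3, 4}
Component of 8: {0, 8}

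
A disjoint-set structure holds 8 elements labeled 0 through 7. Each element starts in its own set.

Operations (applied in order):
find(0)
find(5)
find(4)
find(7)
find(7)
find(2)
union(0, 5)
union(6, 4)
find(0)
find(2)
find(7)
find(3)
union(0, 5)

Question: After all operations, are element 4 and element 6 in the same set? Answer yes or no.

Step 1: find(0) -> no change; set of 0 is {0}
Step 2: find(5) -> no change; set of 5 is {5}
Step 3: find(4) -> no change; set of 4 is {4}
Step 4: find(7) -> no change; set of 7 is {7}
Step 5: find(7) -> no change; set of 7 is {7}
Step 6: find(2) -> no change; set of 2 is {2}
Step 7: union(0, 5) -> merged; set of 0 now {0, 5}
Step 8: union(6, 4) -> merged; set of 6 now {4, 6}
Step 9: find(0) -> no change; set of 0 is {0, 5}
Step 10: find(2) -> no change; set of 2 is {2}
Step 11: find(7) -> no change; set of 7 is {7}
Step 12: find(3) -> no change; set of 3 is {3}
Step 13: union(0, 5) -> already same set; set of 0 now {0, 5}
Set of 4: {4, 6}; 6 is a member.

Answer: yes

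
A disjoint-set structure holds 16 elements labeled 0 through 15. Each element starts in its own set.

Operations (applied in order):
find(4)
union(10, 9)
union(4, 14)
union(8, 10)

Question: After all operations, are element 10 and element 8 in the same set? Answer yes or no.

Answer: yes

Derivation:
Step 1: find(4) -> no change; set of 4 is {4}
Step 2: union(10, 9) -> merged; set of 10 now {9, 10}
Step 3: union(4, 14) -> merged; set of 4 now {4, 14}
Step 4: union(8, 10) -> merged; set of 8 now {8, 9, 10}
Set of 10: {8, 9, 10}; 8 is a member.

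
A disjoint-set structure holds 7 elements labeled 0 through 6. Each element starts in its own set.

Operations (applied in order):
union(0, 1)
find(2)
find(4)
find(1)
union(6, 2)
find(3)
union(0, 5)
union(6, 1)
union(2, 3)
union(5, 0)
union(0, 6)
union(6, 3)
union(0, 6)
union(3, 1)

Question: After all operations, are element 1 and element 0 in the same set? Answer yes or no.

Step 1: union(0, 1) -> merged; set of 0 now {0, 1}
Step 2: find(2) -> no change; set of 2 is {2}
Step 3: find(4) -> no change; set of 4 is {4}
Step 4: find(1) -> no change; set of 1 is {0, 1}
Step 5: union(6, 2) -> merged; set of 6 now {2, 6}
Step 6: find(3) -> no change; set of 3 is {3}
Step 7: union(0, 5) -> merged; set of 0 now {0, 1, 5}
Step 8: union(6, 1) -> merged; set of 6 now {0, 1, 2, 5, 6}
Step 9: union(2, 3) -> merged; set of 2 now {0, 1, 2, 3, 5, 6}
Step 10: union(5, 0) -> already same set; set of 5 now {0, 1, 2, 3, 5, 6}
Step 11: union(0, 6) -> already same set; set of 0 now {0, 1, 2, 3, 5, 6}
Step 12: union(6, 3) -> already same set; set of 6 now {0, 1, 2, 3, 5, 6}
Step 13: union(0, 6) -> already same set; set of 0 now {0, 1, 2, 3, 5, 6}
Step 14: union(3, 1) -> already same set; set of 3 now {0, 1, 2, 3, 5, 6}
Set of 1: {0, 1, 2, 3, 5, 6}; 0 is a member.

Answer: yes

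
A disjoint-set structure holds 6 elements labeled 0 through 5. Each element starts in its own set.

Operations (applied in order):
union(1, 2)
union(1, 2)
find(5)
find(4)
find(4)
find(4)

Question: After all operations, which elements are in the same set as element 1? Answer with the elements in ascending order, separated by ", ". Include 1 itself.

Step 1: union(1, 2) -> merged; set of 1 now {1, 2}
Step 2: union(1, 2) -> already same set; set of 1 now {1, 2}
Step 3: find(5) -> no change; set of 5 is {5}
Step 4: find(4) -> no change; set of 4 is {4}
Step 5: find(4) -> no change; set of 4 is {4}
Step 6: find(4) -> no change; set of 4 is {4}
Component of 1: {1, 2}

Answer: 1, 2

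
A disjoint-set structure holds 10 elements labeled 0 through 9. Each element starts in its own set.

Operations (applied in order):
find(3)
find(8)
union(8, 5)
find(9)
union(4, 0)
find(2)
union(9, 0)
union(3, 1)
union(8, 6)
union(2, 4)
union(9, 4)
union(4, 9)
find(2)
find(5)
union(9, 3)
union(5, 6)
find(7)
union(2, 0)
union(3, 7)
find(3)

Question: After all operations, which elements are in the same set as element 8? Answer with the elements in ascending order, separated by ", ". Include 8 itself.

Answer: 5, 6, 8

Derivation:
Step 1: find(3) -> no change; set of 3 is {3}
Step 2: find(8) -> no change; set of 8 is {8}
Step 3: union(8, 5) -> merged; set of 8 now {5, 8}
Step 4: find(9) -> no change; set of 9 is {9}
Step 5: union(4, 0) -> merged; set of 4 now {0, 4}
Step 6: find(2) -> no change; set of 2 is {2}
Step 7: union(9, 0) -> merged; set of 9 now {0, 4, 9}
Step 8: union(3, 1) -> merged; set of 3 now {1, 3}
Step 9: union(8, 6) -> merged; set of 8 now {5, 6, 8}
Step 10: union(2, 4) -> merged; set of 2 now {0, 2, 4, 9}
Step 11: union(9, 4) -> already same set; set of 9 now {0, 2, 4, 9}
Step 12: union(4, 9) -> already same set; set of 4 now {0, 2, 4, 9}
Step 13: find(2) -> no change; set of 2 is {0, 2, 4, 9}
Step 14: find(5) -> no change; set of 5 is {5, 6, 8}
Step 15: union(9, 3) -> merged; set of 9 now {0, 1, 2, 3, 4, 9}
Step 16: union(5, 6) -> already same set; set of 5 now {5, 6, 8}
Step 17: find(7) -> no change; set of 7 is {7}
Step 18: union(2, 0) -> already same set; set of 2 now {0, 1, 2, 3, 4, 9}
Step 19: union(3, 7) -> merged; set of 3 now {0, 1, 2, 3, 4, 7, 9}
Step 20: find(3) -> no change; set of 3 is {0, 1, 2, 3, 4, 7, 9}
Component of 8: {5, 6, 8}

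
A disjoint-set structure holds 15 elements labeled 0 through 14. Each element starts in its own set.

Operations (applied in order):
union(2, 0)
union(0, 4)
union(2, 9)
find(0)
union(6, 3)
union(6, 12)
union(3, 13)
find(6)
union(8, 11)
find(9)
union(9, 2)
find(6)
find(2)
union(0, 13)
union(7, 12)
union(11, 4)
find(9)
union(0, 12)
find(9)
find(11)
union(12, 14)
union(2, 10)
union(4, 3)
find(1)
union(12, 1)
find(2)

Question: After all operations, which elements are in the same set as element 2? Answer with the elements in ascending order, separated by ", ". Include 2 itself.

Step 1: union(2, 0) -> merged; set of 2 now {0, 2}
Step 2: union(0, 4) -> merged; set of 0 now {0, 2, 4}
Step 3: union(2, 9) -> merged; set of 2 now {0, 2, 4, 9}
Step 4: find(0) -> no change; set of 0 is {0, 2, 4, 9}
Step 5: union(6, 3) -> merged; set of 6 now {3, 6}
Step 6: union(6, 12) -> merged; set of 6 now {3, 6, 12}
Step 7: union(3, 13) -> merged; set of 3 now {3, 6, 12, 13}
Step 8: find(6) -> no change; set of 6 is {3, 6, 12, 13}
Step 9: union(8, 11) -> merged; set of 8 now {8, 11}
Step 10: find(9) -> no change; set of 9 is {0, 2, 4, 9}
Step 11: union(9, 2) -> already same set; set of 9 now {0, 2, 4, 9}
Step 12: find(6) -> no change; set of 6 is {3, 6, 12, 13}
Step 13: find(2) -> no change; set of 2 is {0, 2, 4, 9}
Step 14: union(0, 13) -> merged; set of 0 now {0, 2, 3, 4, 6, 9, 12, 13}
Step 15: union(7, 12) -> merged; set of 7 now {0, 2, 3, 4, 6, 7, 9, 12, 13}
Step 16: union(11, 4) -> merged; set of 11 now {0, 2, 3, 4, 6, 7, 8, 9, 11, 12, 13}
Step 17: find(9) -> no change; set of 9 is {0, 2, 3, 4, 6, 7, 8, 9, 11, 12, 13}
Step 18: union(0, 12) -> already same set; set of 0 now {0, 2, 3, 4, 6, 7, 8, 9, 11, 12, 13}
Step 19: find(9) -> no change; set of 9 is {0, 2, 3, 4, 6, 7, 8, 9, 11, 12, 13}
Step 20: find(11) -> no change; set of 11 is {0, 2, 3, 4, 6, 7, 8, 9, 11, 12, 13}
Step 21: union(12, 14) -> merged; set of 12 now {0, 2, 3, 4, 6, 7, 8, 9, 11, 12, 13, 14}
Step 22: union(2, 10) -> merged; set of 2 now {0, 2, 3, 4, 6, 7, 8, 9, 10, 11, 12, 13, 14}
Step 23: union(4, 3) -> already same set; set of 4 now {0, 2, 3, 4, 6, 7, 8, 9, 10, 11, 12, 13, 14}
Step 24: find(1) -> no change; set of 1 is {1}
Step 25: union(12, 1) -> merged; set of 12 now {0, 1, 2, 3, 4, 6, 7, 8, 9, 10, 11, 12, 13, 14}
Step 26: find(2) -> no change; set of 2 is {0, 1, 2, 3, 4, 6, 7, 8, 9, 10, 11, 12, 13, 14}
Component of 2: {0, 1, 2, 3, 4, 6, 7, 8, 9, 10, 11, 12, 13, 14}

Answer: 0, 1, 2, 3, 4, 6, 7, 8, 9, 10, 11, 12, 13, 14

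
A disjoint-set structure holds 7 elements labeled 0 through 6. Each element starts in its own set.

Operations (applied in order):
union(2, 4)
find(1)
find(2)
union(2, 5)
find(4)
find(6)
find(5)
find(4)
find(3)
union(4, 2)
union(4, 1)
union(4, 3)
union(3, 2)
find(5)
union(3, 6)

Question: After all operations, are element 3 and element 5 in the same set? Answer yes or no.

Answer: yes

Derivation:
Step 1: union(2, 4) -> merged; set of 2 now {2, 4}
Step 2: find(1) -> no change; set of 1 is {1}
Step 3: find(2) -> no change; set of 2 is {2, 4}
Step 4: union(2, 5) -> merged; set of 2 now {2, 4, 5}
Step 5: find(4) -> no change; set of 4 is {2, 4, 5}
Step 6: find(6) -> no change; set of 6 is {6}
Step 7: find(5) -> no change; set of 5 is {2, 4, 5}
Step 8: find(4) -> no change; set of 4 is {2, 4, 5}
Step 9: find(3) -> no change; set of 3 is {3}
Step 10: union(4, 2) -> already same set; set of 4 now {2, 4, 5}
Step 11: union(4, 1) -> merged; set of 4 now {1, 2, 4, 5}
Step 12: union(4, 3) -> merged; set of 4 now {1, 2, 3, 4, 5}
Step 13: union(3, 2) -> already same set; set of 3 now {1, 2, 3, 4, 5}
Step 14: find(5) -> no change; set of 5 is {1, 2, 3, 4, 5}
Step 15: union(3, 6) -> merged; set of 3 now {1, 2, 3, 4, 5, 6}
Set of 3: {1, 2, 3, 4, 5, 6}; 5 is a member.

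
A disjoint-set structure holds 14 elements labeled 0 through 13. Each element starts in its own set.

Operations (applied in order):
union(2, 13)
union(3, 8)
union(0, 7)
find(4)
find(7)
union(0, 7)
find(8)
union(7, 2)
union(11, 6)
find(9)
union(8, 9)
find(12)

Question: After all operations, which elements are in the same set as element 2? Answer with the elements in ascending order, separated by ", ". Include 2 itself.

Step 1: union(2, 13) -> merged; set of 2 now {2, 13}
Step 2: union(3, 8) -> merged; set of 3 now {3, 8}
Step 3: union(0, 7) -> merged; set of 0 now {0, 7}
Step 4: find(4) -> no change; set of 4 is {4}
Step 5: find(7) -> no change; set of 7 is {0, 7}
Step 6: union(0, 7) -> already same set; set of 0 now {0, 7}
Step 7: find(8) -> no change; set of 8 is {3, 8}
Step 8: union(7, 2) -> merged; set of 7 now {0, 2, 7, 13}
Step 9: union(11, 6) -> merged; set of 11 now {6, 11}
Step 10: find(9) -> no change; set of 9 is {9}
Step 11: union(8, 9) -> merged; set of 8 now {3, 8, 9}
Step 12: find(12) -> no change; set of 12 is {12}
Component of 2: {0, 2, 7, 13}

Answer: 0, 2, 7, 13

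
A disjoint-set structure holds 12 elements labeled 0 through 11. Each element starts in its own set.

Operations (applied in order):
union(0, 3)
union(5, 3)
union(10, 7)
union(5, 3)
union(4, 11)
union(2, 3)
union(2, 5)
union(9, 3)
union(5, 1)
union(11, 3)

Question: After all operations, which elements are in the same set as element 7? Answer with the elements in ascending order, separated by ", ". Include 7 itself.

Answer: 7, 10

Derivation:
Step 1: union(0, 3) -> merged; set of 0 now {0, 3}
Step 2: union(5, 3) -> merged; set of 5 now {0, 3, 5}
Step 3: union(10, 7) -> merged; set of 10 now {7, 10}
Step 4: union(5, 3) -> already same set; set of 5 now {0, 3, 5}
Step 5: union(4, 11) -> merged; set of 4 now {4, 11}
Step 6: union(2, 3) -> merged; set of 2 now {0, 2, 3, 5}
Step 7: union(2, 5) -> already same set; set of 2 now {0, 2, 3, 5}
Step 8: union(9, 3) -> merged; set of 9 now {0, 2, 3, 5, 9}
Step 9: union(5, 1) -> merged; set of 5 now {0, 1, 2, 3, 5, 9}
Step 10: union(11, 3) -> merged; set of 11 now {0, 1, 2, 3, 4, 5, 9, 11}
Component of 7: {7, 10}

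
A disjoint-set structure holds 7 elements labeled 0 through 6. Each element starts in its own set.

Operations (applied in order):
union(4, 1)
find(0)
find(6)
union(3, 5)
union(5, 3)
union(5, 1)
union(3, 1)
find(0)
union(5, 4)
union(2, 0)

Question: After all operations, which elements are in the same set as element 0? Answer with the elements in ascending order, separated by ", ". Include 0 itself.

Answer: 0, 2

Derivation:
Step 1: union(4, 1) -> merged; set of 4 now {1, 4}
Step 2: find(0) -> no change; set of 0 is {0}
Step 3: find(6) -> no change; set of 6 is {6}
Step 4: union(3, 5) -> merged; set of 3 now {3, 5}
Step 5: union(5, 3) -> already same set; set of 5 now {3, 5}
Step 6: union(5, 1) -> merged; set of 5 now {1, 3, 4, 5}
Step 7: union(3, 1) -> already same set; set of 3 now {1, 3, 4, 5}
Step 8: find(0) -> no change; set of 0 is {0}
Step 9: union(5, 4) -> already same set; set of 5 now {1, 3, 4, 5}
Step 10: union(2, 0) -> merged; set of 2 now {0, 2}
Component of 0: {0, 2}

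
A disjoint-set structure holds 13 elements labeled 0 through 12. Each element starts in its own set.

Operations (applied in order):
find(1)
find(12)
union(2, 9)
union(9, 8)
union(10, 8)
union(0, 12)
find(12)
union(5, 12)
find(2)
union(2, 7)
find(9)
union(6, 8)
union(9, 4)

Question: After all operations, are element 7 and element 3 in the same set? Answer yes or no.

Step 1: find(1) -> no change; set of 1 is {1}
Step 2: find(12) -> no change; set of 12 is {12}
Step 3: union(2, 9) -> merged; set of 2 now {2, 9}
Step 4: union(9, 8) -> merged; set of 9 now {2, 8, 9}
Step 5: union(10, 8) -> merged; set of 10 now {2, 8, 9, 10}
Step 6: union(0, 12) -> merged; set of 0 now {0, 12}
Step 7: find(12) -> no change; set of 12 is {0, 12}
Step 8: union(5, 12) -> merged; set of 5 now {0, 5, 12}
Step 9: find(2) -> no change; set of 2 is {2, 8, 9, 10}
Step 10: union(2, 7) -> merged; set of 2 now {2, 7, 8, 9, 10}
Step 11: find(9) -> no change; set of 9 is {2, 7, 8, 9, 10}
Step 12: union(6, 8) -> merged; set of 6 now {2, 6, 7, 8, 9, 10}
Step 13: union(9, 4) -> merged; set of 9 now {2, 4, 6, 7, 8, 9, 10}
Set of 7: {2, 4, 6, 7, 8, 9, 10}; 3 is not a member.

Answer: no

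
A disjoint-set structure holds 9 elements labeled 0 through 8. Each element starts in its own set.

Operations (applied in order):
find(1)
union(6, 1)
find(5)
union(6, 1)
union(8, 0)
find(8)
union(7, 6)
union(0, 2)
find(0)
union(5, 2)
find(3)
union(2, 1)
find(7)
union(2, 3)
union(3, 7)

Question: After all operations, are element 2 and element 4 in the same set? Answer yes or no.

Answer: no

Derivation:
Step 1: find(1) -> no change; set of 1 is {1}
Step 2: union(6, 1) -> merged; set of 6 now {1, 6}
Step 3: find(5) -> no change; set of 5 is {5}
Step 4: union(6, 1) -> already same set; set of 6 now {1, 6}
Step 5: union(8, 0) -> merged; set of 8 now {0, 8}
Step 6: find(8) -> no change; set of 8 is {0, 8}
Step 7: union(7, 6) -> merged; set of 7 now {1, 6, 7}
Step 8: union(0, 2) -> merged; set of 0 now {0, 2, 8}
Step 9: find(0) -> no change; set of 0 is {0, 2, 8}
Step 10: union(5, 2) -> merged; set of 5 now {0, 2, 5, 8}
Step 11: find(3) -> no change; set of 3 is {3}
Step 12: union(2, 1) -> merged; set of 2 now {0, 1, 2, 5, 6, 7, 8}
Step 13: find(7) -> no change; set of 7 is {0, 1, 2, 5, 6, 7, 8}
Step 14: union(2, 3) -> merged; set of 2 now {0, 1, 2, 3, 5, 6, 7, 8}
Step 15: union(3, 7) -> already same set; set of 3 now {0, 1, 2, 3, 5, 6, 7, 8}
Set of 2: {0, 1, 2, 3, 5, 6, 7, 8}; 4 is not a member.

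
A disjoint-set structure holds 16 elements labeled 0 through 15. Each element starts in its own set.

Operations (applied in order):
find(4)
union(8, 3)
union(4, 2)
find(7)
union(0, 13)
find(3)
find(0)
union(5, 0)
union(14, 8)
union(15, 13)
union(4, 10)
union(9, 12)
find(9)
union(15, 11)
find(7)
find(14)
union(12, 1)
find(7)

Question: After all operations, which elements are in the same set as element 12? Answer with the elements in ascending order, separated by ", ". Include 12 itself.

Step 1: find(4) -> no change; set of 4 is {4}
Step 2: union(8, 3) -> merged; set of 8 now {3, 8}
Step 3: union(4, 2) -> merged; set of 4 now {2, 4}
Step 4: find(7) -> no change; set of 7 is {7}
Step 5: union(0, 13) -> merged; set of 0 now {0, 13}
Step 6: find(3) -> no change; set of 3 is {3, 8}
Step 7: find(0) -> no change; set of 0 is {0, 13}
Step 8: union(5, 0) -> merged; set of 5 now {0, 5, 13}
Step 9: union(14, 8) -> merged; set of 14 now {3, 8, 14}
Step 10: union(15, 13) -> merged; set of 15 now {0, 5, 13, 15}
Step 11: union(4, 10) -> merged; set of 4 now {2, 4, 10}
Step 12: union(9, 12) -> merged; set of 9 now {9, 12}
Step 13: find(9) -> no change; set of 9 is {9, 12}
Step 14: union(15, 11) -> merged; set of 15 now {0, 5, 11, 13, 15}
Step 15: find(7) -> no change; set of 7 is {7}
Step 16: find(14) -> no change; set of 14 is {3, 8, 14}
Step 17: union(12, 1) -> merged; set of 12 now {1, 9, 12}
Step 18: find(7) -> no change; set of 7 is {7}
Component of 12: {1, 9, 12}

Answer: 1, 9, 12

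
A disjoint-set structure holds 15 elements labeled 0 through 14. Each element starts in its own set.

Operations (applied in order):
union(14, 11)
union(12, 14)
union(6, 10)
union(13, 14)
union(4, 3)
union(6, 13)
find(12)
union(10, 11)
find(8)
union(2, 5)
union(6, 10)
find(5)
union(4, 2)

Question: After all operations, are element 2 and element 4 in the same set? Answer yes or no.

Step 1: union(14, 11) -> merged; set of 14 now {11, 14}
Step 2: union(12, 14) -> merged; set of 12 now {11, 12, 14}
Step 3: union(6, 10) -> merged; set of 6 now {6, 10}
Step 4: union(13, 14) -> merged; set of 13 now {11, 12, 13, 14}
Step 5: union(4, 3) -> merged; set of 4 now {3, 4}
Step 6: union(6, 13) -> merged; set of 6 now {6, 10, 11, 12, 13, 14}
Step 7: find(12) -> no change; set of 12 is {6, 10, 11, 12, 13, 14}
Step 8: union(10, 11) -> already same set; set of 10 now {6, 10, 11, 12, 13, 14}
Step 9: find(8) -> no change; set of 8 is {8}
Step 10: union(2, 5) -> merged; set of 2 now {2, 5}
Step 11: union(6, 10) -> already same set; set of 6 now {6, 10, 11, 12, 13, 14}
Step 12: find(5) -> no change; set of 5 is {2, 5}
Step 13: union(4, 2) -> merged; set of 4 now {2, 3, 4, 5}
Set of 2: {2, 3, 4, 5}; 4 is a member.

Answer: yes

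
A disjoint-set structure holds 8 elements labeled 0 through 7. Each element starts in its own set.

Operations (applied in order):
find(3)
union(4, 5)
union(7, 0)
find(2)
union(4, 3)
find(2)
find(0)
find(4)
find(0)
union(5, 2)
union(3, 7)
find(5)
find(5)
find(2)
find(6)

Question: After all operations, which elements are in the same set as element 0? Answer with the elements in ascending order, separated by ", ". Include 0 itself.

Answer: 0, 2, 3, 4, 5, 7

Derivation:
Step 1: find(3) -> no change; set of 3 is {3}
Step 2: union(4, 5) -> merged; set of 4 now {4, 5}
Step 3: union(7, 0) -> merged; set of 7 now {0, 7}
Step 4: find(2) -> no change; set of 2 is {2}
Step 5: union(4, 3) -> merged; set of 4 now {3, 4, 5}
Step 6: find(2) -> no change; set of 2 is {2}
Step 7: find(0) -> no change; set of 0 is {0, 7}
Step 8: find(4) -> no change; set of 4 is {3, 4, 5}
Step 9: find(0) -> no change; set of 0 is {0, 7}
Step 10: union(5, 2) -> merged; set of 5 now {2, 3, 4, 5}
Step 11: union(3, 7) -> merged; set of 3 now {0, 2, 3, 4, 5, 7}
Step 12: find(5) -> no change; set of 5 is {0, 2, 3, 4, 5, 7}
Step 13: find(5) -> no change; set of 5 is {0, 2, 3, 4, 5, 7}
Step 14: find(2) -> no change; set of 2 is {0, 2, 3, 4, 5, 7}
Step 15: find(6) -> no change; set of 6 is {6}
Component of 0: {0, 2, 3, 4, 5, 7}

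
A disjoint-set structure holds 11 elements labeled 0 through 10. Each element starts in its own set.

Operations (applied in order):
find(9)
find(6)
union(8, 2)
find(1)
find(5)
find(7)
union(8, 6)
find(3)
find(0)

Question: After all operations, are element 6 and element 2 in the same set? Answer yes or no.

Step 1: find(9) -> no change; set of 9 is {9}
Step 2: find(6) -> no change; set of 6 is {6}
Step 3: union(8, 2) -> merged; set of 8 now {2, 8}
Step 4: find(1) -> no change; set of 1 is {1}
Step 5: find(5) -> no change; set of 5 is {5}
Step 6: find(7) -> no change; set of 7 is {7}
Step 7: union(8, 6) -> merged; set of 8 now {2, 6, 8}
Step 8: find(3) -> no change; set of 3 is {3}
Step 9: find(0) -> no change; set of 0 is {0}
Set of 6: {2, 6, 8}; 2 is a member.

Answer: yes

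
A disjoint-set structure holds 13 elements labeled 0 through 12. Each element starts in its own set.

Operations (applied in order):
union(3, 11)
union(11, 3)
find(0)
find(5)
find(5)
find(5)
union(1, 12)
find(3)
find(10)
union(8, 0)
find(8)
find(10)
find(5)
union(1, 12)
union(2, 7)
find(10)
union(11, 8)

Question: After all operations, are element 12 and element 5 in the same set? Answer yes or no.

Answer: no

Derivation:
Step 1: union(3, 11) -> merged; set of 3 now {3, 11}
Step 2: union(11, 3) -> already same set; set of 11 now {3, 11}
Step 3: find(0) -> no change; set of 0 is {0}
Step 4: find(5) -> no change; set of 5 is {5}
Step 5: find(5) -> no change; set of 5 is {5}
Step 6: find(5) -> no change; set of 5 is {5}
Step 7: union(1, 12) -> merged; set of 1 now {1, 12}
Step 8: find(3) -> no change; set of 3 is {3, 11}
Step 9: find(10) -> no change; set of 10 is {10}
Step 10: union(8, 0) -> merged; set of 8 now {0, 8}
Step 11: find(8) -> no change; set of 8 is {0, 8}
Step 12: find(10) -> no change; set of 10 is {10}
Step 13: find(5) -> no change; set of 5 is {5}
Step 14: union(1, 12) -> already same set; set of 1 now {1, 12}
Step 15: union(2, 7) -> merged; set of 2 now {2, 7}
Step 16: find(10) -> no change; set of 10 is {10}
Step 17: union(11, 8) -> merged; set of 11 now {0, 3, 8, 11}
Set of 12: {1, 12}; 5 is not a member.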